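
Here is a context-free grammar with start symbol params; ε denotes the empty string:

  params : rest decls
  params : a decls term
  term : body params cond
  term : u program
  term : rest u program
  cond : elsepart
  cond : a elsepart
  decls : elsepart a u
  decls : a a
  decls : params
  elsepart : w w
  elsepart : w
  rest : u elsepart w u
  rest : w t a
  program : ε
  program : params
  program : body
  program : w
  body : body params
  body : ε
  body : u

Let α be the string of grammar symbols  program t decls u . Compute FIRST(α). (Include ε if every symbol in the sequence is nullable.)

Add FIRST(program)\{ε} = { a, u, w }; program is nullable, continue.
t is a terminal; add {t} and stop.

{ a, t, u, w }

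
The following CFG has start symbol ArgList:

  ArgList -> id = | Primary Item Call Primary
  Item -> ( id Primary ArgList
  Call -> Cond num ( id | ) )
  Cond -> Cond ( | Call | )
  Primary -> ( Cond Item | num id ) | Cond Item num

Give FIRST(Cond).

From Cond -> Cond (: add FIRST(Cond) = { ) }.
From Cond -> Call: add FIRST(Call) = { ) }.
Cond -> ) contributes {)}.
Union: FIRST(Cond) = { ) }.

{ ) }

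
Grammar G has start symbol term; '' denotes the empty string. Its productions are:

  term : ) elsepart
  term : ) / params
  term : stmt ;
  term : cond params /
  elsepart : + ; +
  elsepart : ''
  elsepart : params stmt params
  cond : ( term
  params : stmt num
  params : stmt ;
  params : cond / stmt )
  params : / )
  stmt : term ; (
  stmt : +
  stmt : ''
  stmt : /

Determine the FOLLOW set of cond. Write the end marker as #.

In term : cond params /: add FIRST(params /) = { (, ), +, /, ;, num }.
In params : cond / stmt ): add FIRST(/ stmt )) = { / }.
Union: FOLLOW(cond) = { (, ), +, /, ;, num }.

{ (, ), +, /, ;, num }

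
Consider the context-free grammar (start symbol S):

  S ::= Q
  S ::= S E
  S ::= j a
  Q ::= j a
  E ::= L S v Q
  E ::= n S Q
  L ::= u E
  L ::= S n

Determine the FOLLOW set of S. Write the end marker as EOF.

{ EOF, j, n, u, v }

S is the start symbol, so EOF ∈ FOLLOW(S).
In S ::= S E: add FIRST(E) = { j, n, u }.
In E ::= L S v Q: add FIRST(v Q) = { v }.
In E ::= n S Q: add FIRST(Q) = { j }.
In L ::= S n: add FIRST(n) = { n }.
Union: FOLLOW(S) = { EOF, j, n, u, v }.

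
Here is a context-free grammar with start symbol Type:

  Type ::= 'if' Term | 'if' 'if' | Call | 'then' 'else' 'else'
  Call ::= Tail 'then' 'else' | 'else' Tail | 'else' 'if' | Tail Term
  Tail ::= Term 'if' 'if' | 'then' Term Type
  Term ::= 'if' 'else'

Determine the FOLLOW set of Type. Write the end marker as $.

{ $, 'if', 'then' }

Type is the start symbol, so $ ∈ FOLLOW(Type).
In Tail ::= 'then' Term Type: Type is at the end, add FOLLOW(Tail) = { $, 'if', 'then' }.
Union: FOLLOW(Type) = { $, 'if', 'then' }.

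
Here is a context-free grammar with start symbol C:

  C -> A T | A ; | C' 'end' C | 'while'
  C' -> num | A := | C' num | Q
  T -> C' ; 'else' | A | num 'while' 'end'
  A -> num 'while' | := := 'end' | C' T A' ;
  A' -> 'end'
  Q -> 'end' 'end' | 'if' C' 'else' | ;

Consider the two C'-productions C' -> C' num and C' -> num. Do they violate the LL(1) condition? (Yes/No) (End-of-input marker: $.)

FIRST(C' num) = { 'end', 'if', :=, ;, num } and FIRST(num) = { num }.
Both contain num, so the two alternatives are not disjoint — LL(1) conflict.

Yes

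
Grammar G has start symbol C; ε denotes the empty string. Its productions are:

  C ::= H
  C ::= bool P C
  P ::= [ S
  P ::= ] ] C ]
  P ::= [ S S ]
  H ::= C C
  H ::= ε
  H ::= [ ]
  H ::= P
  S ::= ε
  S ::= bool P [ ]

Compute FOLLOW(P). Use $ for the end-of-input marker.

{ $, [, ], bool }

In C ::= bool P C: add FIRST(C)\{ε} = { [, ], bool }.
  Since C is nullable, also add FOLLOW(C) = { $, [, ], bool }.
In H ::= P: P is at the end, add FOLLOW(H) = { $, [, ], bool }.
In S ::= bool P [ ]: add FIRST([ ]) = { [ }.
Union: FOLLOW(P) = { $, [, ], bool }.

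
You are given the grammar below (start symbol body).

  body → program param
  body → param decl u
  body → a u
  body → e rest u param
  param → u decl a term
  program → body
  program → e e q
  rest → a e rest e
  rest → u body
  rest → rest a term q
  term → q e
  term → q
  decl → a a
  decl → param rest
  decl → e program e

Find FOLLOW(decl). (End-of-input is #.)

{ a, u }

In body → param decl u: add FIRST(u) = { u }.
In param → u decl a term: add FIRST(a term) = { a }.
Union: FOLLOW(decl) = { a, u }.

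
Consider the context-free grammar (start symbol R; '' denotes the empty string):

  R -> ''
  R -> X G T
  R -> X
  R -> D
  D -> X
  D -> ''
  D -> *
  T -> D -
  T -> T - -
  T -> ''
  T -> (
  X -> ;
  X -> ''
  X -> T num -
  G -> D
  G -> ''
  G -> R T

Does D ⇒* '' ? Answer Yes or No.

D has an ''-production, so D ⇒ ''.

Yes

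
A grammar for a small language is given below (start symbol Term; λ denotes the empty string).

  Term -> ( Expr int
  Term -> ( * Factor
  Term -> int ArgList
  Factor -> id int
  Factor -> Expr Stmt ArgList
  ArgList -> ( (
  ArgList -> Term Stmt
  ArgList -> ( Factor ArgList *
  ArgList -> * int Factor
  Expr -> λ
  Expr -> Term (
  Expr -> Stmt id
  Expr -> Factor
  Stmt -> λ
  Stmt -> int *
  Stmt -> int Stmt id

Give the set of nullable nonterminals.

Directly nullable (have an λ-production): Expr, Stmt.
No other nonterminal has a production whose RHS symbols are all nullable.

{ Expr, Stmt }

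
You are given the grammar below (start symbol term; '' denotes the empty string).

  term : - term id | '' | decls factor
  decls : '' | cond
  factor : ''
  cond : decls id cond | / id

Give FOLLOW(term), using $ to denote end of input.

{ $, id }

term is the start symbol, so $ ∈ FOLLOW(term).
In term : - term id: add FIRST(id) = { id }.
Union: FOLLOW(term) = { $, id }.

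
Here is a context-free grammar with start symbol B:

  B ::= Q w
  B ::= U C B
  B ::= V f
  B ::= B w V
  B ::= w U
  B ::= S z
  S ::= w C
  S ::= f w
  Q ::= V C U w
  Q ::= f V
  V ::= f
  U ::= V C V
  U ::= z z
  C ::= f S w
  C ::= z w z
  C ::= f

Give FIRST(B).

From B ::= Q w: add FIRST(Q) = { f }.
From B ::= U C B: add FIRST(U) = { f, z }.
From B ::= V f: add FIRST(V) = { f }.
From B ::= B w V: add FIRST(B) = { f, w, z }.
B ::= w U contributes {w}.
From B ::= S z: add FIRST(S) = { f, w }.
Union: FIRST(B) = { f, w, z }.

{ f, w, z }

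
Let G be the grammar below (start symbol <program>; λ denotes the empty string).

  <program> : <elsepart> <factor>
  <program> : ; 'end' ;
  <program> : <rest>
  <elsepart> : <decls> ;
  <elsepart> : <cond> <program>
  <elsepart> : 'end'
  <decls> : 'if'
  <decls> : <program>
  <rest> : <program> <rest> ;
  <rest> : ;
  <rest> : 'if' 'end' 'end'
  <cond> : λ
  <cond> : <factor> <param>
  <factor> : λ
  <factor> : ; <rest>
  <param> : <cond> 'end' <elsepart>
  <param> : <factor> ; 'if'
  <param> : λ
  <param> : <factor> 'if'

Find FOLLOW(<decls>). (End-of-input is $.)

In <elsepart> : <decls> ;: add FIRST(;) = { ; }.
Union: FOLLOW(<decls>) = { ; }.

{ ; }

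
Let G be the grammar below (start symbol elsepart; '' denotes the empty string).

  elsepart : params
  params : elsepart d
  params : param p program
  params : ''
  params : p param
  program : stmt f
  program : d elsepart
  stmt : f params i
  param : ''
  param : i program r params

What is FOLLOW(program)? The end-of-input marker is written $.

{ $, d, i, p, r }

In params : param p program: program is at the end, add FOLLOW(params) = { $, d, i, p, r }.
In param : i program r params: add FIRST(r params) = { r }.
Union: FOLLOW(program) = { $, d, i, p, r }.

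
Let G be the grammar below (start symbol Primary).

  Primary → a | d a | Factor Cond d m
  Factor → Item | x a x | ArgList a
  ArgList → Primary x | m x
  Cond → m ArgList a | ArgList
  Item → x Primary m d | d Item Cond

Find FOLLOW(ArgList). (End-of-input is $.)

{ a, d, m, x }

In Factor → ArgList a: add FIRST(a) = { a }.
In Cond → m ArgList a: add FIRST(a) = { a }.
In Cond → ArgList: ArgList is at the end, add FOLLOW(Cond) = { a, d, m, x }.
Union: FOLLOW(ArgList) = { a, d, m, x }.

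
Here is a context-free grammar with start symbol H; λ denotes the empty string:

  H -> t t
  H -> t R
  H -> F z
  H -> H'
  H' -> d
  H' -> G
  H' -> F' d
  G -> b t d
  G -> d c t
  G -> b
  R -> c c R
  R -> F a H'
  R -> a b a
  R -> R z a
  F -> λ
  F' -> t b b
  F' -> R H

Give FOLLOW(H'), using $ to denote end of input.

In H -> H': H' is at the end, add FOLLOW(H) = { $, d }.
In R -> F a H': H' is at the end, add FOLLOW(R) = { $, a, b, c, d, t, z }.
Union: FOLLOW(H') = { $, a, b, c, d, t, z }.

{ $, a, b, c, d, t, z }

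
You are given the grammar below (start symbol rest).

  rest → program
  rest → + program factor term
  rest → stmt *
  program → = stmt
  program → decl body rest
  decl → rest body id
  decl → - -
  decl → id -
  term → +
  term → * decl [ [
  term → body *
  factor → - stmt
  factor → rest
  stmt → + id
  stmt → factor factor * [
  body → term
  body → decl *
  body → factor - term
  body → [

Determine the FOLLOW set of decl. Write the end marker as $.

In program → decl body rest: add FIRST(body rest) = { *, +, -, =, [, id }.
In term → * decl [ [: add FIRST([ [) = { [ }.
In body → decl *: add FIRST(*) = { * }.
Union: FOLLOW(decl) = { *, +, -, =, [, id }.

{ *, +, -, =, [, id }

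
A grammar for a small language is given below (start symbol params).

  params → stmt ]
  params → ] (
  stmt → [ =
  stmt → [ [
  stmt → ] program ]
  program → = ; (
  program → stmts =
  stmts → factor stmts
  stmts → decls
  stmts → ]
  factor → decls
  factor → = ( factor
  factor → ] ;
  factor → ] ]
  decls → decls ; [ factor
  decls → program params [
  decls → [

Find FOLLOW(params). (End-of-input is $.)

{ $, [ }

params is the start symbol, so $ ∈ FOLLOW(params).
In decls → program params [: add FIRST([) = { [ }.
Union: FOLLOW(params) = { $, [ }.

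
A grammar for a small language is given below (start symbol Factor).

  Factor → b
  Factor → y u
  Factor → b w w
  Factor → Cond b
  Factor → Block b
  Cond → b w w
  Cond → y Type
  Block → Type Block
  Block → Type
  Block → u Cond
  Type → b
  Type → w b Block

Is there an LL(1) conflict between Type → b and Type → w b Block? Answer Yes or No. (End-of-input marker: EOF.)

No

FIRST(b) = { b } and FIRST(w b Block) = { w }.
The FIRST sets are disjoint and neither alternative is nullable — no conflict.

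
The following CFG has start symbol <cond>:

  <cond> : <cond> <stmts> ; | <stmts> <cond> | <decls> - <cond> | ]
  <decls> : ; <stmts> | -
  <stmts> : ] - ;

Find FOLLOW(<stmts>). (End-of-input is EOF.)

{ -, ;, ] }

In <cond> : <cond> <stmts> ;: add FIRST(;) = { ; }.
In <cond> : <stmts> <cond>: add FIRST(<cond>) = { -, ;, ] }.
In <decls> : ; <stmts>: <stmts> is at the end, add FOLLOW(<decls>) = { - }.
Union: FOLLOW(<stmts>) = { -, ;, ] }.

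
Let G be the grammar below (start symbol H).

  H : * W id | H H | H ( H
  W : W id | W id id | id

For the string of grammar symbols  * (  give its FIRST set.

* is a terminal; add {*} and stop.

{ * }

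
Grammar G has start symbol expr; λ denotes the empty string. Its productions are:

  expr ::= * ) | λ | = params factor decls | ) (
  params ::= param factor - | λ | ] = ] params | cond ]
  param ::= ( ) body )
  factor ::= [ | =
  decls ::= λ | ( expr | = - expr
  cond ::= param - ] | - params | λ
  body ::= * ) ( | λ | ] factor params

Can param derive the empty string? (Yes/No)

Nullable nonterminals: body, cond, decls, expr, params.
No production of param has an RHS whose symbols are all nullable, so param is not nullable.

No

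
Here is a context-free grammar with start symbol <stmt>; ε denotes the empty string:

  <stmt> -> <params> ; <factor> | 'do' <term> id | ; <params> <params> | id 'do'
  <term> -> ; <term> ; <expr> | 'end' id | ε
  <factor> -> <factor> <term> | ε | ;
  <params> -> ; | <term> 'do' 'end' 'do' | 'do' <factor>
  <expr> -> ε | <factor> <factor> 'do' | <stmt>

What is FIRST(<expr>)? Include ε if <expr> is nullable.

<expr> -> ε contributes ε.
From <expr> -> <factor> <factor> 'do': <factor>, <factor> nullable, take FIRST(<factor>) ∪ FIRST(<factor>) ∪ {'do'} = { 'do', 'end', ; }.
From <expr> -> <stmt>: add FIRST(<stmt>) = { 'do', 'end', ;, id }.
Union: FIRST(<expr>) = { 'do', 'end', ;, id, ε }.

{ 'do', 'end', ;, id, ε }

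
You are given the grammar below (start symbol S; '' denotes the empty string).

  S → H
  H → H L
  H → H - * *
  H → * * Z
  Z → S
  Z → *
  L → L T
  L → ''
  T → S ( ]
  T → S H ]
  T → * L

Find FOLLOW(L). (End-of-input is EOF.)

In H → H L: L is at the end, add FOLLOW(H) = { EOF, (, *, -, ] }.
In L → L T: add FIRST(T) = { * }.
In T → * L: L is at the end, add FOLLOW(T) = { EOF, (, *, -, ] }.
Union: FOLLOW(L) = { EOF, (, *, -, ] }.

{ EOF, (, *, -, ] }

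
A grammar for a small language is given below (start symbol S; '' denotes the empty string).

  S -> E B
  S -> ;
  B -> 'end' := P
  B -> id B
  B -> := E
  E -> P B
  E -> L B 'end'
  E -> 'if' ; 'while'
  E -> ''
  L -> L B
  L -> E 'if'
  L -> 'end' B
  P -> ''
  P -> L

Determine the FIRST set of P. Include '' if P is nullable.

P -> '' contributes ''.
From P -> L: add FIRST(L) = { 'end', 'if', :=, id }.
Union: FIRST(P) = { 'end', 'if', :=, id, '' }.

{ 'end', 'if', :=, id, '' }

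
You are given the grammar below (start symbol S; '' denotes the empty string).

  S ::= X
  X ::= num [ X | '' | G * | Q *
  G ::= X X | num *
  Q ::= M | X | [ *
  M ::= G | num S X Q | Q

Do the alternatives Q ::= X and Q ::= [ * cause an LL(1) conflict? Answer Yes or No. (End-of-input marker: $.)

FIRST(X) = { *, [, num, '' } and FIRST([ *) = { [ }.
Both contain [, so the two alternatives are not disjoint — LL(1) conflict.

Yes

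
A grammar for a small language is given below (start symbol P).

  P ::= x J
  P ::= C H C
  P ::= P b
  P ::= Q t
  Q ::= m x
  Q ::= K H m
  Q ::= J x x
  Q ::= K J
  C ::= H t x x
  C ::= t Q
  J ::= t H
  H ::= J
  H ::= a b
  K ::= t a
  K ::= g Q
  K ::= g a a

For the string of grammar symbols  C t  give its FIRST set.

Add FIRST(C) = { a, t }; C is not nullable, stop.

{ a, t }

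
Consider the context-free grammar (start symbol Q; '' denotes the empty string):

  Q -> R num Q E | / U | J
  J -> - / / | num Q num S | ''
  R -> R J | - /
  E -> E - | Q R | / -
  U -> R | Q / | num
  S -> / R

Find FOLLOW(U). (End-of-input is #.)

{ #, -, /, num }

In Q -> / U: U is at the end, add FOLLOW(Q) = { #, -, /, num }.
Union: FOLLOW(U) = { #, -, /, num }.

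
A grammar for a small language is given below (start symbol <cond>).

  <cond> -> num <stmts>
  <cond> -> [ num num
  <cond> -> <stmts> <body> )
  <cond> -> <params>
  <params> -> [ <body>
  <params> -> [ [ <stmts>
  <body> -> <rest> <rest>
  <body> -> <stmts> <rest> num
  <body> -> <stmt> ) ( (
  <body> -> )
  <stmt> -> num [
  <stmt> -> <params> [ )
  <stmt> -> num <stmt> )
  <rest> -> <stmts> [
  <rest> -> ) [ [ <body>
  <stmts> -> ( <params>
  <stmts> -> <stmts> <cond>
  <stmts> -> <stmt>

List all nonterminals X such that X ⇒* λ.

{ } (none)

No nonterminal has an empty production or an RHS whose symbols are all nullable.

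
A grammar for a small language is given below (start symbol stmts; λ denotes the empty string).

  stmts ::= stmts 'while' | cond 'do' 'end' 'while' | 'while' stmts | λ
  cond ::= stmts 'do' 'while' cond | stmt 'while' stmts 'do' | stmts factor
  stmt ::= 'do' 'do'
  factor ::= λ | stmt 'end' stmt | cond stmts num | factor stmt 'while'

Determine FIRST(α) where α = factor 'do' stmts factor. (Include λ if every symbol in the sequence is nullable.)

Add FIRST(factor)\{λ} = { 'do', 'while', num }; factor is nullable, continue.
'do' is a terminal; add {'do'} and stop.

{ 'do', 'while', num }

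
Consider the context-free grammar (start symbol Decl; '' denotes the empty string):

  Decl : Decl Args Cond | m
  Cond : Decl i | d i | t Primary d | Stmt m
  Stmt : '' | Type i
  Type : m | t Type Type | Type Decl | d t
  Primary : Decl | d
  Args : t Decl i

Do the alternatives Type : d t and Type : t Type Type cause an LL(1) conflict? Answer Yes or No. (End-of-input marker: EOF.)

No

FIRST(d t) = { d } and FIRST(t Type Type) = { t }.
The FIRST sets are disjoint and neither alternative is nullable — no conflict.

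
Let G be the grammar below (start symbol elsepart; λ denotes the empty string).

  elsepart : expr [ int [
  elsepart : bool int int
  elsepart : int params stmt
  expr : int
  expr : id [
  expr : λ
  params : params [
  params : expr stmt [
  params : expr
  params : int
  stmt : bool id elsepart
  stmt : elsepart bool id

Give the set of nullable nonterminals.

{ expr, params }

Directly nullable (have an λ-production): expr.
params : expr with every symbol nullable, so params is nullable.
No other nonterminal has a production whose RHS symbols are all nullable.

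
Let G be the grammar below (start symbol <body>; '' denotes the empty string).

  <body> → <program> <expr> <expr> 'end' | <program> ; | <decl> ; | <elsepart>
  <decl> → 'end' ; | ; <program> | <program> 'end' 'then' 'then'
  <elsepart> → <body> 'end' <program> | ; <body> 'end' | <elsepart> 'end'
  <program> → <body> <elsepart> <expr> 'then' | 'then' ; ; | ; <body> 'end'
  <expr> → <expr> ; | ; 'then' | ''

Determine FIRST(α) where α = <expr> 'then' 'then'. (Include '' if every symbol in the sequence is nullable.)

{ 'then', ; }

Add FIRST(<expr>)\{''} = { ; }; <expr> is nullable, continue.
'then' is a terminal; add {'then'} and stop.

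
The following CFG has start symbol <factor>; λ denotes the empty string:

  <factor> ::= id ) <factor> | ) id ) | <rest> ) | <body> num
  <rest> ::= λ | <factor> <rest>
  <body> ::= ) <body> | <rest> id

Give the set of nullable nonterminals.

{ <rest> }

Directly nullable (have an λ-production): <rest>.
No other nonterminal has a production whose RHS symbols are all nullable.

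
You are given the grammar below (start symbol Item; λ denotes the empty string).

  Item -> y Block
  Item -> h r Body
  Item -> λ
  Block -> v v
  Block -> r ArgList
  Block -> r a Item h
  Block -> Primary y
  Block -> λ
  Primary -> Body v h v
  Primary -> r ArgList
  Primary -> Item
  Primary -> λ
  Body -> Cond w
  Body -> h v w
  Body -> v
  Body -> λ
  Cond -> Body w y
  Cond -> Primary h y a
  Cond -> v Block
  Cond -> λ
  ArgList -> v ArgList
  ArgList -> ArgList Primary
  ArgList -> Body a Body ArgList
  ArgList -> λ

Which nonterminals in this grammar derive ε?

Directly nullable (have an λ-production): Item, Block, Primary, Body, Cond, ArgList.

{ ArgList, Block, Body, Cond, Item, Primary }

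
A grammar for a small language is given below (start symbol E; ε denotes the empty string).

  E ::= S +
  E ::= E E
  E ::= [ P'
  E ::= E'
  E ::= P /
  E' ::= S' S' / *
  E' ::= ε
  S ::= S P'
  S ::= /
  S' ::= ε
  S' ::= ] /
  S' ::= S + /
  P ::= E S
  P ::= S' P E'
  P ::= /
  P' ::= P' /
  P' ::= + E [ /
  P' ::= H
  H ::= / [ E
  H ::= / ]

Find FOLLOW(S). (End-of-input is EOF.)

{ +, /, ] }

In E ::= S +: add FIRST(+) = { + }.
In S ::= S P': add FIRST(P') = { +, / }.
In S' ::= S + /: add FIRST(+ /) = { + }.
In P ::= E S: S is at the end, add FOLLOW(P) = { /, ] }.
Union: FOLLOW(S) = { +, /, ] }.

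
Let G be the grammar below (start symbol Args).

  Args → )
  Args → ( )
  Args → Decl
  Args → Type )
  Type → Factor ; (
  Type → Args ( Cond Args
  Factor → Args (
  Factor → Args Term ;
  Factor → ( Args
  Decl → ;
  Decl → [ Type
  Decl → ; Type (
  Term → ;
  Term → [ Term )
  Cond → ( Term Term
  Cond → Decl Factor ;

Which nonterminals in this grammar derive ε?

{ } (none)

No nonterminal has an empty production or an RHS whose symbols are all nullable.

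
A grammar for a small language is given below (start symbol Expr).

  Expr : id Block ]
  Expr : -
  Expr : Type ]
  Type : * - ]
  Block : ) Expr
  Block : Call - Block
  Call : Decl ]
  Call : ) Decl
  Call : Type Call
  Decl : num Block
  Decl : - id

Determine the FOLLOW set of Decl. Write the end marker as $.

{ -, ] }

In Call : Decl ]: add FIRST(]) = { ] }.
In Call : ) Decl: Decl is at the end, add FOLLOW(Call) = { - }.
Union: FOLLOW(Decl) = { -, ] }.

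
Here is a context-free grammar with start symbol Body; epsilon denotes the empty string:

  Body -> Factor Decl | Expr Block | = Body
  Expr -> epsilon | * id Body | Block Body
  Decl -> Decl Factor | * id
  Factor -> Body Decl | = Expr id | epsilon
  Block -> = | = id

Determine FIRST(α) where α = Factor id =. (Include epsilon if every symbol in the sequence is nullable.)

{ *, =, id }

Add FIRST(Factor)\{epsilon} = { *, = }; Factor is nullable, continue.
id is a terminal; add {id} and stop.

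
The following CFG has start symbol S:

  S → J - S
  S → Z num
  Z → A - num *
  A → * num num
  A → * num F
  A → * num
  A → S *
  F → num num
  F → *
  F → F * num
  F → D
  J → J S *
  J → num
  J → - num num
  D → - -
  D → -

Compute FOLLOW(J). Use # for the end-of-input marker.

{ *, -, num }

In S → J - S: add FIRST(- S) = { - }.
In J → J S *: add FIRST(S *) = { *, -, num }.
Union: FOLLOW(J) = { *, -, num }.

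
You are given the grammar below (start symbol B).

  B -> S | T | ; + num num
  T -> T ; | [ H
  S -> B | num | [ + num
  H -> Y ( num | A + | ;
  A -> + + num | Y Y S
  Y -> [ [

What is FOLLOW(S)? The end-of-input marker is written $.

In B -> S: S is at the end, add FOLLOW(B) = { $, + }.
In A -> Y Y S: S is at the end, add FOLLOW(A) = { + }.
Union: FOLLOW(S) = { $, + }.

{ $, + }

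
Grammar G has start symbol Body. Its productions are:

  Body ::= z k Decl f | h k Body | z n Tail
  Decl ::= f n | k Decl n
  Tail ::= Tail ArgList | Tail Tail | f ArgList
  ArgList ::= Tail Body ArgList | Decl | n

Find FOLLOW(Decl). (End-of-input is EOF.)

In Body ::= z k Decl f: add FIRST(f) = { f }.
In Decl ::= k Decl n: add FIRST(n) = { n }.
In ArgList ::= Decl: Decl is at the end, add FOLLOW(ArgList) = { EOF, f, h, k, n, z }.
Union: FOLLOW(Decl) = { EOF, f, h, k, n, z }.

{ EOF, f, h, k, n, z }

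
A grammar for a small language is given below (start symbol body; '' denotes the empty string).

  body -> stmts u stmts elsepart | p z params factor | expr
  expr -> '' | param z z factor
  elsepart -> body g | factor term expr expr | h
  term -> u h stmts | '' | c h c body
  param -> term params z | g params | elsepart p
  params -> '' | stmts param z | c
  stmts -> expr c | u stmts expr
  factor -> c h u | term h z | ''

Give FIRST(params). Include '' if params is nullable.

params -> '' contributes ''.
From params -> stmts param z: add FIRST(stmts) = { c, g, h, p, u, z }.
params -> c contributes {c}.
Union: FIRST(params) = { c, g, h, p, u, z, '' }.

{ c, g, h, p, u, z, '' }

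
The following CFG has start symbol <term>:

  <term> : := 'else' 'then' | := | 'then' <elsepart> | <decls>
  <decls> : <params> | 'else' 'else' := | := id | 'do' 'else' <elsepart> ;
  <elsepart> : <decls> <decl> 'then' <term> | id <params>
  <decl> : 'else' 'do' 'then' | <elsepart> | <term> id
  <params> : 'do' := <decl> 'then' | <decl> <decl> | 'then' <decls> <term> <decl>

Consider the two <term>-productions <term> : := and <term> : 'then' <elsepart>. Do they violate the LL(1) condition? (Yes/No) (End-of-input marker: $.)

FIRST(:=) = { := } and FIRST('then' <elsepart>) = { 'then' }.
The FIRST sets are disjoint and neither alternative is nullable — no conflict.

No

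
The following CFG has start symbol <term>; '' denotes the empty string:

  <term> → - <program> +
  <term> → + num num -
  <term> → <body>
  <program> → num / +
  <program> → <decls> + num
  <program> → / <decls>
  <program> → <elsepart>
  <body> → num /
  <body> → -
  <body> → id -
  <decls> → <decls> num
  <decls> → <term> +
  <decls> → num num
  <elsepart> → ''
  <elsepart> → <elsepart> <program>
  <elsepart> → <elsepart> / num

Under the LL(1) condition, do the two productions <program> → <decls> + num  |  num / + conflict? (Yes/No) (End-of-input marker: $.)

Yes

FIRST(<decls> + num) = { +, -, id, num } and FIRST(num / +) = { num }.
Both contain num, so the two alternatives are not disjoint — LL(1) conflict.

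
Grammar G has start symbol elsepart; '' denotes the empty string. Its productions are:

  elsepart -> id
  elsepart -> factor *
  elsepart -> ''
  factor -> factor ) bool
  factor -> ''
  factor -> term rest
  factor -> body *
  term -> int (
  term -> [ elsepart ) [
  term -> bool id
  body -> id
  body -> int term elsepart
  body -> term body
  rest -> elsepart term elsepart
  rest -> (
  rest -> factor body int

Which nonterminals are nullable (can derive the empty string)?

Directly nullable (have an ''-production): elsepart, factor.
No other nonterminal has a production whose RHS symbols are all nullable.

{ elsepart, factor }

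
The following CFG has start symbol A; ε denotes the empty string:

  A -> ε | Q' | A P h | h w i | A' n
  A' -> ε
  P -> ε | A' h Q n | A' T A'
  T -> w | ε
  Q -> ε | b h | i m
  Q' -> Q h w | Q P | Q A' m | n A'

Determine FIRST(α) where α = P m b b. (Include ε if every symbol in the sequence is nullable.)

Add FIRST(P)\{ε} = { h, w }; P is nullable, continue.
m is a terminal; add {m} and stop.

{ h, m, w }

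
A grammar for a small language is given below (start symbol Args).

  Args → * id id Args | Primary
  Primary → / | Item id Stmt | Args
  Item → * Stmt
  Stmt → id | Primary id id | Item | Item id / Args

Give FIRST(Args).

Args → * id id Args contributes {*}.
From Args → Primary: add FIRST(Primary) = { *, / }.
Union: FIRST(Args) = { *, / }.

{ *, / }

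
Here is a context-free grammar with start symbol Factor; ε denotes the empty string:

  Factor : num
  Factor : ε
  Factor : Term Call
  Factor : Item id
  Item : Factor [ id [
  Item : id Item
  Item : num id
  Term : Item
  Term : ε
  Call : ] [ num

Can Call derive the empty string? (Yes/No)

No

Nullable nonterminals: Factor, Term.
No production of Call has an RHS whose symbols are all nullable, so Call is not nullable.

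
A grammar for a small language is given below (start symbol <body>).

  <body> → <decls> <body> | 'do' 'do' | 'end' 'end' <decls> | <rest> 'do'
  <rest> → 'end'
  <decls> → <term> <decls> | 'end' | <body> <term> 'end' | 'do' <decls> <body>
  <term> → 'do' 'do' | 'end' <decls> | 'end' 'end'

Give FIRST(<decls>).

{ 'do', 'end' }

From <decls> → <term> <decls>: add FIRST(<term>) = { 'do', 'end' }.
<decls> → 'end' contributes {'end'}.
From <decls> → <body> <term> 'end': add FIRST(<body>) = { 'do', 'end' }.
<decls> → 'do' <decls> <body> contributes {'do'}.
Union: FIRST(<decls>) = { 'do', 'end' }.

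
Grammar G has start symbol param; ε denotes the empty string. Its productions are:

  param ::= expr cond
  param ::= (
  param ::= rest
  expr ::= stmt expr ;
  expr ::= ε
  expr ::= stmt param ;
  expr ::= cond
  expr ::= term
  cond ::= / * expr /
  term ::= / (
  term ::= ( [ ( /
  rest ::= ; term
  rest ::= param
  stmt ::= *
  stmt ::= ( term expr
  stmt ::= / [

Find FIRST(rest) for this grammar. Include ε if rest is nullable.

{ (, *, /, ; }

rest ::= ; term contributes {;}.
From rest ::= param: add FIRST(param) = { (, *, /, ; }.
Union: FIRST(rest) = { (, *, /, ; }.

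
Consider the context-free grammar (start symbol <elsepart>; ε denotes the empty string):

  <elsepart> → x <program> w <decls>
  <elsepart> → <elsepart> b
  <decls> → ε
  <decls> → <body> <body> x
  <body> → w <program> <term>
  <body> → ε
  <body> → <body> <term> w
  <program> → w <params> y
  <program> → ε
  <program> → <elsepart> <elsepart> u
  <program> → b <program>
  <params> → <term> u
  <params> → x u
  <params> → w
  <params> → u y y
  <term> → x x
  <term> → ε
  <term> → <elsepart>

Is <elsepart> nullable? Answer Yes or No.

No

Nullable nonterminals: <body>, <decls>, <program>, <term>.
No production of <elsepart> has an RHS whose symbols are all nullable, so <elsepart> is not nullable.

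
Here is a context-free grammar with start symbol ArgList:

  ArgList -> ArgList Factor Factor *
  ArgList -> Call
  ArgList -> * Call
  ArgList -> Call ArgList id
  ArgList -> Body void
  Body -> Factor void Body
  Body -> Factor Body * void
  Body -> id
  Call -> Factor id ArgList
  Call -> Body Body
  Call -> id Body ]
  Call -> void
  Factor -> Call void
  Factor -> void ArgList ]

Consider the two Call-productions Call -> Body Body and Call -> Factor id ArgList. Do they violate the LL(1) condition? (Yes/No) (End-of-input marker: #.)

Yes

FIRST(Body Body) = { id, void } and FIRST(Factor id ArgList) = { id, void }.
Both contain id, so the two alternatives are not disjoint — LL(1) conflict.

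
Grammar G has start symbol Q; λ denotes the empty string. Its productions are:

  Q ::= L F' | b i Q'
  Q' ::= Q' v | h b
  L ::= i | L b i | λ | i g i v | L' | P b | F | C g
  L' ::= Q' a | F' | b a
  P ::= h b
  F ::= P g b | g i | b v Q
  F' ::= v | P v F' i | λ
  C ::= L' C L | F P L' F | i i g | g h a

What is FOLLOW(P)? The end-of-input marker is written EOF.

{ b, g, h, v }

In L ::= P b: add FIRST(b) = { b }.
In F ::= P g b: add FIRST(g b) = { g }.
In F' ::= P v F' i: add FIRST(v F' i) = { v }.
In C ::= F P L' F: add FIRST(L' F) = { b, g, h, v }.
Union: FOLLOW(P) = { b, g, h, v }.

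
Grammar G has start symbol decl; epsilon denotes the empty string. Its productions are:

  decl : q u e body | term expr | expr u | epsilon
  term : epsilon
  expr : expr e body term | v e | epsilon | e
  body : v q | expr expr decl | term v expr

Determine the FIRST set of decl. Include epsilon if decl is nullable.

{ e, q, u, v, epsilon }

decl : q u e body contributes {q}.
From decl : term expr: term, expr nullable, take FIRST(term) ∪ FIRST(expr) = { e, v }; also epsilon since the whole RHS is nullable.
From decl : expr u: expr nullable, take FIRST(expr) ∪ {u} = { e, u, v }.
decl : epsilon contributes epsilon.
Union: FIRST(decl) = { e, q, u, v, epsilon }.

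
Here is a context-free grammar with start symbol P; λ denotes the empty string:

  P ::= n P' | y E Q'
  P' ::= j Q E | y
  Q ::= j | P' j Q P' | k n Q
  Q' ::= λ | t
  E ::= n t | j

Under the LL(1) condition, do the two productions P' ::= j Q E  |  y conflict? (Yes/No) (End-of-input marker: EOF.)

FIRST(j Q E) = { j } and FIRST(y) = { y }.
The FIRST sets are disjoint and neither alternative is nullable — no conflict.

No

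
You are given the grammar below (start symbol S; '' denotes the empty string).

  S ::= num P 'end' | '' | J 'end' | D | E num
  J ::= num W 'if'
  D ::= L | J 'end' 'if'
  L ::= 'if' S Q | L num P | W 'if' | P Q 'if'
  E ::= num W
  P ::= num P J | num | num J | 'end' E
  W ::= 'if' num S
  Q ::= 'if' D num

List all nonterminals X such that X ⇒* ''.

{ S }

Directly nullable (have an ''-production): S.
No other nonterminal has a production whose RHS symbols are all nullable.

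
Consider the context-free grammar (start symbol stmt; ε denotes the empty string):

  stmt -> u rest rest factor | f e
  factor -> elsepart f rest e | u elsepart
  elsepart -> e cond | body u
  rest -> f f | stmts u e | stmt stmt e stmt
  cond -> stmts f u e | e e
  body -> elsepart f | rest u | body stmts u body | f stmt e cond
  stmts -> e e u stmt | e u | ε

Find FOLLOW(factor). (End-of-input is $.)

In stmt -> u rest rest factor: factor is at the end, add FOLLOW(stmt) = { $, e, f, u }.
Union: FOLLOW(factor) = { $, e, f, u }.

{ $, e, f, u }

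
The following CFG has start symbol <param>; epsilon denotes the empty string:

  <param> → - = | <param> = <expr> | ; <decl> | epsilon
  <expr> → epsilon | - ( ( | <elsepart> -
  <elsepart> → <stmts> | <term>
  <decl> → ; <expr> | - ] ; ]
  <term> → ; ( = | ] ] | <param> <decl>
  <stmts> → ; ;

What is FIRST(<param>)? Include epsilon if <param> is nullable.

<param> → - = contributes {-}.
From <param> → <param> = <expr>: <param> nullable, take FIRST(<param>) ∪ {=} = { -, ;, = }.
<param> → ; <decl> contributes {;}.
<param> → epsilon contributes epsilon.
Union: FIRST(<param>) = { -, ;, =, epsilon }.

{ -, ;, =, epsilon }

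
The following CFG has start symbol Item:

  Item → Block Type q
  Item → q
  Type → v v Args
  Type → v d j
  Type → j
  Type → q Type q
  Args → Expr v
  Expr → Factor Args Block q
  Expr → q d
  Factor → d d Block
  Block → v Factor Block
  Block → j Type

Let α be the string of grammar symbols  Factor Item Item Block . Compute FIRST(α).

Add FIRST(Factor) = { d }; Factor is not nullable, stop.

{ d }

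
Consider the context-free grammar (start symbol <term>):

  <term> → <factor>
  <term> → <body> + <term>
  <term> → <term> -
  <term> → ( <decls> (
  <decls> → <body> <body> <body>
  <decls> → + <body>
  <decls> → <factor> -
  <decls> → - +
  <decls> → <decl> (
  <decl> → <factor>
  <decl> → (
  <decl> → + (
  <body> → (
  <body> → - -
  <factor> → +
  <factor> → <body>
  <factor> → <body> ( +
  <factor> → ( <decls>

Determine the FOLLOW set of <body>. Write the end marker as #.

{ #, (, +, - }

In <term> → <body> + <term>: add FIRST(+ <term>) = { + }.
In <decls> → <body> <body> <body>: add FIRST(<body> <body>) = { (, - }.
In <decls> → <body> <body> <body>: add FIRST(<body>) = { (, - }.
In <decls> → <body> <body> <body>: <body> is at the end, add FOLLOW(<decls>) = { #, (, - }.
In <decls> → + <body>: <body> is at the end, add FOLLOW(<decls>) = { #, (, - }.
In <factor> → <body>: <body> is at the end, add FOLLOW(<factor>) = { #, (, - }.
In <factor> → <body> ( +: add FIRST(( +) = { ( }.
Union: FOLLOW(<body>) = { #, (, +, - }.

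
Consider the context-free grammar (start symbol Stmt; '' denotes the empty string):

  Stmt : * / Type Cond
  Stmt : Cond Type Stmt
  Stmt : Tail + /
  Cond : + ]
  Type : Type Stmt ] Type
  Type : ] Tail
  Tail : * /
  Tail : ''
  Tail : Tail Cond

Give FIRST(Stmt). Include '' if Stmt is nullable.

Stmt : * / Type Cond contributes {*}.
From Stmt : Cond Type Stmt: add FIRST(Cond) = { + }.
From Stmt : Tail + /: Tail nullable, take FIRST(Tail) ∪ {+} = { *, + }.
Union: FIRST(Stmt) = { *, + }.

{ *, + }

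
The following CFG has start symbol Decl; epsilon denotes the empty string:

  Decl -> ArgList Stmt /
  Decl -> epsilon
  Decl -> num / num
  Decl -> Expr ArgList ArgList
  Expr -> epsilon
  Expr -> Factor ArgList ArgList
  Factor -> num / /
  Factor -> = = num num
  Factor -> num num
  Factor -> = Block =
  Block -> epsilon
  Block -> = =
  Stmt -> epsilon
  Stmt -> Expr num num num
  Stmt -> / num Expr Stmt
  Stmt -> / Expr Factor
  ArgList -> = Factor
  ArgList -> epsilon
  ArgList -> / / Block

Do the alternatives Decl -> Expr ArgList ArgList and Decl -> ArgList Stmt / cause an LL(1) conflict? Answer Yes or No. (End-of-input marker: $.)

Yes

FIRST(Expr ArgList ArgList) = { /, =, num, epsilon } and FIRST(ArgList Stmt /) = { /, =, num }.
Both contain /, so the two alternatives are not disjoint — LL(1) conflict.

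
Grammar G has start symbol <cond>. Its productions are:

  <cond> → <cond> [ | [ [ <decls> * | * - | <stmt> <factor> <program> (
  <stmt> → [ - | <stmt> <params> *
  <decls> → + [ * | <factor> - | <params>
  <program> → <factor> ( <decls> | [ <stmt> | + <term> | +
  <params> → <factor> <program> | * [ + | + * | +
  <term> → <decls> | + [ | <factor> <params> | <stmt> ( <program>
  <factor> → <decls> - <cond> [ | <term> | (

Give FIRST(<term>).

From <term> → <decls>: add FIRST(<decls>) = { (, *, +, [ }.
<term> → + [ contributes {+}.
From <term> → <factor> <params>: add FIRST(<factor>) = { (, *, +, [ }.
From <term> → <stmt> ( <program>: add FIRST(<stmt>) = { [ }.
Union: FIRST(<term>) = { (, *, +, [ }.

{ (, *, +, [ }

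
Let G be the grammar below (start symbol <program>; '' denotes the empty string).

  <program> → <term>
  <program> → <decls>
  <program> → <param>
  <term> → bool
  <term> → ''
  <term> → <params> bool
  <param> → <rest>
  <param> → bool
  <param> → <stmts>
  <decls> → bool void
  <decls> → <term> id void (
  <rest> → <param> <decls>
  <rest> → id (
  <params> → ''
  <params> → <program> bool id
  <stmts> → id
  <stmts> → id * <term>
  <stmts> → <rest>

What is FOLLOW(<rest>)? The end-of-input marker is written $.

{ $, bool, id }

In <param> → <rest>: <rest> is at the end, add FOLLOW(<param>) = { $, bool, id }.
In <stmts> → <rest>: <rest> is at the end, add FOLLOW(<stmts>) = { $, bool, id }.
Union: FOLLOW(<rest>) = { $, bool, id }.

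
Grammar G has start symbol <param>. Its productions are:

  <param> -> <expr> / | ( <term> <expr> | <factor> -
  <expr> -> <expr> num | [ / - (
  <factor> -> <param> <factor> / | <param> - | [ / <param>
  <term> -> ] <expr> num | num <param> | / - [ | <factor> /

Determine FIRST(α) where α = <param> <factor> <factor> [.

Add FIRST(<param>) = { (, [ }; <param> is not nullable, stop.

{ (, [ }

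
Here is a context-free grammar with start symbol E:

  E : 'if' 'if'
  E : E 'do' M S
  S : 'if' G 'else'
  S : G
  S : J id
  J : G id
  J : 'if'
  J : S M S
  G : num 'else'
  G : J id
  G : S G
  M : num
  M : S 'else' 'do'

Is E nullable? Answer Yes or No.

No nonterminal in this grammar is nullable.
No production of E has an RHS whose symbols are all nullable, so E is not nullable.

No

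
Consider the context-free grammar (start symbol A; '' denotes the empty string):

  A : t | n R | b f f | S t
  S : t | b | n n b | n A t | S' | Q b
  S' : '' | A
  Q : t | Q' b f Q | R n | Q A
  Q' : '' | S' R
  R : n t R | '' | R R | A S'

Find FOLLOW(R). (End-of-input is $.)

{ $, b, n, t }

In A : n R: R is at the end, add FOLLOW(A) = { $, b, n, t }.
In Q : R n: add FIRST(n) = { n }.
In Q' : S' R: R is at the end, add FOLLOW(Q') = { b }.
In R : n t R: R is at the end, add FOLLOW(R) = { $, b, n, t }.
In R : R R: add FIRST(R)\{''} = { b, n, t }.
  Since R is nullable, also add FOLLOW(R) = { $, b, n, t }.
In R : R R: R is at the end, add FOLLOW(R) = { $, b, n, t }.
Union: FOLLOW(R) = { $, b, n, t }.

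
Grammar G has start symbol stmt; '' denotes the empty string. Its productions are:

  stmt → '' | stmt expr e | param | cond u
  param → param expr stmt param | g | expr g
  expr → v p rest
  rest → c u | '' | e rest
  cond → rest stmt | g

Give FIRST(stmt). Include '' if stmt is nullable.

{ c, e, g, u, v, '' }

stmt → '' contributes ''.
From stmt → stmt expr e: stmt nullable, take FIRST(stmt) ∪ FIRST(expr) = { c, e, g, u, v }.
From stmt → param: add FIRST(param) = { g, v }.
From stmt → cond u: cond nullable, take FIRST(cond) ∪ {u} = { c, e, g, u, v }.
Union: FIRST(stmt) = { c, e, g, u, v, '' }.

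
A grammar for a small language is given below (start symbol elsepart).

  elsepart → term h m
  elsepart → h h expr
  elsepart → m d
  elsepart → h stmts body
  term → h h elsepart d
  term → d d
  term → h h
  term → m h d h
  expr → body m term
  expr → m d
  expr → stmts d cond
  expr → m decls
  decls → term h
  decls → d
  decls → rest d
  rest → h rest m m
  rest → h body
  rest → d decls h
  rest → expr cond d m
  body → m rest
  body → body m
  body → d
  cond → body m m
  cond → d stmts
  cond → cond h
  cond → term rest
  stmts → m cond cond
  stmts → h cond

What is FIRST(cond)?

{ d, h, m }

From cond → body m m: add FIRST(body) = { d, m }.
cond → d stmts contributes {d}.
From cond → cond h: add FIRST(cond) = { d, h, m }.
From cond → term rest: add FIRST(term) = { d, h, m }.
Union: FIRST(cond) = { d, h, m }.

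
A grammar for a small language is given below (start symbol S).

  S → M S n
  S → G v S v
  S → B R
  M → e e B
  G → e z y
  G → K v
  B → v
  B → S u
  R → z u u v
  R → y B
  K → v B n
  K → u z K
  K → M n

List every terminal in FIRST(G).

G → e z y contributes {e}.
From G → K v: add FIRST(K) = { e, u, v }.
Union: FIRST(G) = { e, u, v }.

{ e, u, v }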